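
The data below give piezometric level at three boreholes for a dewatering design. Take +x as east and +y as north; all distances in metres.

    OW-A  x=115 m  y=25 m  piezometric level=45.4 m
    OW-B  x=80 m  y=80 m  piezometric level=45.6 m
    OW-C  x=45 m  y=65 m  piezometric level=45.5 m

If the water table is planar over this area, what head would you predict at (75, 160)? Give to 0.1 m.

Three-point gradient (reference OW-A): Δ to OW-B = (-35, 55, +0.2), Δ to OW-C = (-70, 40, +0.1).
∂h/∂x = +0.001020, ∂h/∂y = +0.004286 (det = 2450).
h(75, 160) = 45.4 + (+0.001020)·(-40) + (+0.004286)·(135) = 45.4 -0.041 +0.579 = 45.938 m.

45.9 m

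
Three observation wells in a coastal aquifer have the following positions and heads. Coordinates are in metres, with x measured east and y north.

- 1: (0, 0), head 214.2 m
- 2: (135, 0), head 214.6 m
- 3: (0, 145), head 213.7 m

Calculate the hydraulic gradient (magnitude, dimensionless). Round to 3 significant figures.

∂h/∂x = (214.6 − 214.2) / (135 − 0) = +0.002963
∂h/∂y = (213.7 − 214.2) / (145 − 0) = -0.003448
|∇h| = √(0.002963² + -0.003448²) = 0.004546

0.00455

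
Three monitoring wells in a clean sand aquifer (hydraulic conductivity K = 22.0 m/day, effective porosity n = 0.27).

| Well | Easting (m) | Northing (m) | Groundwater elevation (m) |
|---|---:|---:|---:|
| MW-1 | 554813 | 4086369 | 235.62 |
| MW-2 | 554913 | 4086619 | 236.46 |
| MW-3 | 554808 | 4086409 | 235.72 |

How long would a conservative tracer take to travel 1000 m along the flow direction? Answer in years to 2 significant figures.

11 years

Three-point gradient (reference MW-1): Δ to MW-2 = (100, 250, +0.84), Δ to MW-3 = (-5, 40, +0.10).
∂h/∂x = +0.001638, ∂h/∂y = +0.002705 (det = 5250).
|∇h| = √(0.001638² + 0.002705²) = 0.003162
Seepage velocity v = K·i/n = 22.0 × 0.003162 / 0.27 = 0.2576 m/day.
t = 1000 / 0.2576 = 3882 days = 10.6 years.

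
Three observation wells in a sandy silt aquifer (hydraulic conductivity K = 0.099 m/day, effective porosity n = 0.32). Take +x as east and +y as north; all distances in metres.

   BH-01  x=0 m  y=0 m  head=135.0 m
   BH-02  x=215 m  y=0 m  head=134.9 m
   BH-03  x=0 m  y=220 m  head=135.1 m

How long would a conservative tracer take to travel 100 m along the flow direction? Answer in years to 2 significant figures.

∂h/∂x = (134.9 − 135.0) / (215 − 0) = -0.0004651
∂h/∂y = (135.1 − 135.0) / (220 − 0) = +0.0004545
|∇h| = √(-0.0004651² + 0.0004545²) = 0.0006503
Seepage velocity v = K·i/n = 0.099 × 0.0006503 / 0.32 = 0.0002012 m/day.
t = 100 / 0.0002012 = 4.97e+05 days = 1.36e+03 years.

1400 years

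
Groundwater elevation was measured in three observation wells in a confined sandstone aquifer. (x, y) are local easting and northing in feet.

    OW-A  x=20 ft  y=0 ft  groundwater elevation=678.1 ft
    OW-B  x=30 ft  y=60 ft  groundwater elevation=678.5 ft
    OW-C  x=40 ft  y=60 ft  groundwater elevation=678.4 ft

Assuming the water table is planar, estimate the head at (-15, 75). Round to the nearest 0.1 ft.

679.1 ft

With h = a·x + b·y + c and OW-A as origin, the differences give:
  10·a + 60·b = +0.4
  20·a + 60·b = +0.3
Eliminate b (×60 and ×60, subtract): -600·a = 6.00 → a = ∂h/∂x = -0.01000
Back-substitute: b = ∂h/∂y = +0.008333.
h(-15, 75) = 678.1 + (-0.01000)·(-35) + (+0.008333)·(75) = 678.1 +0.350 +0.625 = 679.075 ft.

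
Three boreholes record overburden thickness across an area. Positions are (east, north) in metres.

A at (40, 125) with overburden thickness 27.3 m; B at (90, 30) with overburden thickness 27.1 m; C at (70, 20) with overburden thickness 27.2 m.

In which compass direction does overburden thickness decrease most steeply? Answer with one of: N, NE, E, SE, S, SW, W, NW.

Differences from A: to B (Δx, Δy, Δh) = (50, -95, -0.2); to C = (30, -105, -0.1).
Solve a·Δx + b·Δy = Δd: det = 50·(-105) − 30·(-95) = -2400.
∂d/∂x = [(-0.2)·(-105) − (-0.1)·(-95)] / -2400 = -0.004792
∂d/∂y = [50·(-0.1) − 30·(-0.2)] / -2400 = -0.0004167
Steepest decrease is along −∇f = (+0.004792 E, +0.0004167 N) → east.

E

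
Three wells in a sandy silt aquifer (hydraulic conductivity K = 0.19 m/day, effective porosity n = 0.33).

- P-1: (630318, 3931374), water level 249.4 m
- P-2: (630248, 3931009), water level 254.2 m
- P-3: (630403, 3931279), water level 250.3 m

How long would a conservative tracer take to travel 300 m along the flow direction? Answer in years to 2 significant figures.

110 years

With h = a·x + b·y + c and P-1 as origin, the differences give:
  (-70)·a + (-365)·b = +4.8
  85·a + (-95)·b = +0.9
Eliminate b (×(-95) and ×(-365), subtract): 37675·a = -127.50 → a = ∂h/∂x = -0.003384
Back-substitute: b = ∂h/∂y = -0.01250.
|∇h| = √(-0.003384² + -0.01250²) = 0.01295
Seepage velocity v = K·i/n = 0.19 × 0.01295 / 0.33 = 0.007456 m/day.
t = 300 / 0.007456 = 4.024e+04 days = 110 years.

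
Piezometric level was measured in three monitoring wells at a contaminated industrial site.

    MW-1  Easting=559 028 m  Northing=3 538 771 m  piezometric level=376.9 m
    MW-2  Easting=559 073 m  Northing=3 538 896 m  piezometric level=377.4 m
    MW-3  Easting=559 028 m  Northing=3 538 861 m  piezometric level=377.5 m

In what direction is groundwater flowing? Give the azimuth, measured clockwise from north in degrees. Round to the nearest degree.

With h = a·x + b·y + c and MW-1 as origin, the differences give:
  45·a + 125·b = +0.5
  0·a + 90·b = +0.6
Eliminate b (×90 and ×125, subtract): 4050·a = -30.00 → a = ∂h/∂x = -0.007407
Back-substitute: b = ∂h/∂y = +0.006667.
Flow direction (−∇h) has components (+0.007407 E, -0.006667 N).
Azimuth = atan2(E, N) = atan2(+0.007407, -0.006667) = 132.0° ≈ 132°.

132°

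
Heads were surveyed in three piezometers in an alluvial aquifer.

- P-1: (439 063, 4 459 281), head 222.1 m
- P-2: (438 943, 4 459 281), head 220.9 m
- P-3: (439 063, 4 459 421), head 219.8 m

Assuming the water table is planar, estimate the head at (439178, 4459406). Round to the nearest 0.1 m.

221.2 m

∂h/∂x = (220.9 − 222.1) / (438943 − 439063) = +0.010000
∂h/∂y = (219.8 − 222.1) / (4459421 − 4459281) = -0.01643
h(439178, 4459406) = 222.1 + (+0.010000)·(115) + (-0.01643)·(125) = 222.1 +1.150 -2.054 = 221.196 m.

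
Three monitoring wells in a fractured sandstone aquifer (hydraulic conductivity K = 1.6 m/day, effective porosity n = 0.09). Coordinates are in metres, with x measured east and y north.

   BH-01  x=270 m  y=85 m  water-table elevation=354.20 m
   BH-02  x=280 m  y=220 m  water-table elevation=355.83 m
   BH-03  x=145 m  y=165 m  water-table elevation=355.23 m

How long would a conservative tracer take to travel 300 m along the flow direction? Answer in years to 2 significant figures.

3.8 years

Differences from BH-01: to BH-02 (Δx, Δy, Δh) = (10, 135, +1.63); to BH-03 = (-125, 80, +1.03).
Solve a·Δx + b·Δy = Δh: det = 10·80 − (-125)·135 = 17675.
∂h/∂x = [(+1.63)·80 − (+1.03)·135] / 17675 = -0.0004894
∂h/∂y = [10·(+1.03) − (-125)·(+1.63)] / 17675 = +0.01211
|∇h| = √(-0.0004894² + 0.01211²) = 0.01212
Seepage velocity v = K·i/n = 1.6 × 0.01212 / 0.09 = 0.2155 m/day.
t = 300 / 0.2155 = 1392 days = 3.81 years.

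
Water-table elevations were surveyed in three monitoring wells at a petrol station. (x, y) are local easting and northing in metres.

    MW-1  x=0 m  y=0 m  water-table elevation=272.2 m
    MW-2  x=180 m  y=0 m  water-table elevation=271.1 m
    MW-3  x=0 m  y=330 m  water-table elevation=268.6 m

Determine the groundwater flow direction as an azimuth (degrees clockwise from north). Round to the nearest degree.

∂h/∂x = (271.1 − 272.2) / (180 − 0) = -0.006111
∂h/∂y = (268.6 − 272.2) / (330 − 0) = -0.01091
Flow direction (−∇h) has components (+0.006111 E, +0.01091 N).
Azimuth = atan2(E, N) = atan2(+0.006111, +0.01091) = 29.3° ≈ 029°.

029°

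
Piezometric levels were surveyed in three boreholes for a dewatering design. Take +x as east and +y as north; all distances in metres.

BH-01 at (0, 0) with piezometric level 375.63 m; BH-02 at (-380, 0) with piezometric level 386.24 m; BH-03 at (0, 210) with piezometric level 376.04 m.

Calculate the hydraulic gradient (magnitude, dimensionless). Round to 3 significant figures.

0.0280

∂h/∂x = (386.24 − 375.63) / (-380 − 0) = -0.02792
∂h/∂y = (376.04 − 375.63) / (210 − 0) = +0.001952
|∇h| = √(-0.02792² + 0.001952²) = 0.02799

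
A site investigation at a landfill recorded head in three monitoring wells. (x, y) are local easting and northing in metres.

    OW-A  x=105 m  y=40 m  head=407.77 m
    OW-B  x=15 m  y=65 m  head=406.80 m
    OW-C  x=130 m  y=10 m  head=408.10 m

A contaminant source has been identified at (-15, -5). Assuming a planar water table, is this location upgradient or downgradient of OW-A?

downgradient

Differences from OW-A: to OW-B (Δx, Δy, Δh) = (-90, 25, -0.97); to OW-C = (25, -30, +0.33).
Solve a·Δx + b·Δy = Δh: det = (-90)·(-30) − 25·25 = 2075.
∂h/∂x = [(-0.97)·(-30) − (+0.33)·25] / 2075 = +0.01005
∂h/∂y = [(-90)·(+0.33) − 25·(-0.97)] / 2075 = -0.002627
Head at (-15, -5) = 407.77 + (+0.01005)·(-120) + (-0.002627)·(-45) = 406.68 m.
That is lower than the 407.77 m at OW-A, so the point is downgradient.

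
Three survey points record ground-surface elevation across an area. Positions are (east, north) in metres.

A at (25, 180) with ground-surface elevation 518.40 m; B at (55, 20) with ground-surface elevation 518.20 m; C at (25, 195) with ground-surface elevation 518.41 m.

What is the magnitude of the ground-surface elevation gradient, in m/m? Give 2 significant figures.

0.0032 m/m

Taking A as reference: B−A = (30, -160, -0.20); C−A = (0, 15, +0.01).
Solve a·Δx + b·Δy = Δz: det = 30·15 − 0·(-160) = 450.
∂z/∂x = [(-0.20)·15 − (+0.01)·(-160)] / 450 = -0.003111
∂z/∂y = [30·(+0.01) − 0·(-0.20)] / 450 = +0.0006667
|∇f| = √(-0.003111² + 0.0006667²) = 0.003182 m/m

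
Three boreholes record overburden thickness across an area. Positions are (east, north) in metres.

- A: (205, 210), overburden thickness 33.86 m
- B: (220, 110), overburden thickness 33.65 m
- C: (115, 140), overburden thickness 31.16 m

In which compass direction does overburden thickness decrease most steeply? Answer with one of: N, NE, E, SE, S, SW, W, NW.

With d = a·x + b·y + c and A as origin, the differences give:
  15·a + (-100)·b = -0.21
  (-90)·a + (-70)·b = -2.70
Eliminate b (×(-70) and ×(-100), subtract): -10050·a = -255.300 → a = ∂d/∂x = +0.02540
Back-substitute: b = ∂d/∂y = +0.005910.
Steepest decrease is along −∇f = (-0.02540 E, -0.005910 N) → west.

W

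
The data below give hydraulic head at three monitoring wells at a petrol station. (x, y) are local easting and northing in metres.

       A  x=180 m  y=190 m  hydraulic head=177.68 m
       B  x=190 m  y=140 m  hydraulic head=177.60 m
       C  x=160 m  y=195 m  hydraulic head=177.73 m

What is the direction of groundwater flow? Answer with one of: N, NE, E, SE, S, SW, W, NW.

SE

Taking A as reference: B−A = (10, -50, -0.08); C−A = (-20, 5, +0.05).
Determinant of the coordinate differences = 10·5 − (-20)·(-50) = -950.
∂h/∂x = [(-0.08)·5 − (+0.05)·(-50)] / -950 = -0.002211
∂h/∂y = [10·(+0.05) − (-20)·(-0.08)] / -950 = +0.001158
Flow = −∇h = (+0.002211 east, -0.001158 north), which points southeast.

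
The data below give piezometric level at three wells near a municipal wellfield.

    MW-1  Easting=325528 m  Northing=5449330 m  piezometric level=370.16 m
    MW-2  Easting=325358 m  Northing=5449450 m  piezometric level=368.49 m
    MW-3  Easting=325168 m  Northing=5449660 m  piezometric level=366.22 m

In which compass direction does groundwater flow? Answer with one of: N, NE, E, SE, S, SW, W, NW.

NW

With h = a·x + b·y + c and MW-1 as origin, the differences give:
  (-170)·a + 120·b = -1.67
  (-360)·a + 330·b = -3.94
Eliminate b (×330 and ×120, subtract): -12900·a = -78.300 → a = ∂h/∂x = +0.006070
Back-substitute: b = ∂h/∂y = -0.005318.
Flow = −∇h = (-0.006070 east, +0.005318 north), which points northwest.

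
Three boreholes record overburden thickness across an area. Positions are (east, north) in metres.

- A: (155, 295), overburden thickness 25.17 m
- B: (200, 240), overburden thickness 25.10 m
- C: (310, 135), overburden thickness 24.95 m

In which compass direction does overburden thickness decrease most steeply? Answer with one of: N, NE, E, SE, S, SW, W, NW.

With d = a·x + b·y + c and A as origin, the differences give:
  45·a + (-55)·b = -0.07
  155·a + (-160)·b = -0.22
Eliminate b (×(-160) and ×(-55), subtract): 1325·a = -0.900 → a = ∂d/∂x = -0.0006792
Back-substitute: b = ∂d/∂y = +0.0007170.
Steepest decrease is along −∇f = (+0.0006792 E, -0.0007170 N) → southeast.

SE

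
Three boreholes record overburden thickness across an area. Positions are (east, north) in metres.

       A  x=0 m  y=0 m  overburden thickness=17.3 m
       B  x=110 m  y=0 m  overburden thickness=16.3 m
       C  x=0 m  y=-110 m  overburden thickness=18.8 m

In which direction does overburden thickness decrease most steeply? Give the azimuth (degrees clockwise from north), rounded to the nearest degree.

∂d/∂x = (16.3 − 17.3) / (110 − 0) = -0.009091
∂d/∂y = (18.8 − 17.3) / (-110 − 0) = -0.01364
Steepest decrease is along −∇f: components (+0.009091 E, +0.01364 N).
Azimuth = atan2(+0.009091, +0.01364) = 33.7° ≈ 034°.

034°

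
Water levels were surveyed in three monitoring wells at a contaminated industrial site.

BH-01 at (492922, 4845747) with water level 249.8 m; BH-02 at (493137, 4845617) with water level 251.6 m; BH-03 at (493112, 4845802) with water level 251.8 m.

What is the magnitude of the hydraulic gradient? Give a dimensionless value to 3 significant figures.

0.0101

Differences from BH-01: to BH-02 (Δx, Δy, Δh) = (215, -130, +1.8); to BH-03 = (190, 55, +2.0).
Determinant of the coordinate differences = 215·55 − 190·(-130) = 36525.
∂h/∂x = [(+1.8)·55 − (+2.0)·(-130)] / 36525 = +0.009829
∂h/∂y = [215·(+2.0) − 190·(+1.8)] / 36525 = +0.002409
|∇h| = √(0.009829² + 0.002409²) = 0.01012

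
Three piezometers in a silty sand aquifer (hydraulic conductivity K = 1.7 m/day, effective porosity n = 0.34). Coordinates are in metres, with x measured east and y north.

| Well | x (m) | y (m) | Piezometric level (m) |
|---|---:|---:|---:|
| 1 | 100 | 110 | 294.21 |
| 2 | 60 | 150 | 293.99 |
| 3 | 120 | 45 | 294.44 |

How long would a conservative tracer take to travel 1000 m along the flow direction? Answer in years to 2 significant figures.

140 years

With h = a·x + b·y + c and 1 as origin, the differences give:
  (-40)·a + 40·b = -0.22
  20·a + (-65)·b = +0.23
Eliminate b (×(-65) and ×40, subtract): 1800·a = 5.100 → a = ∂h/∂x = +0.002833
Back-substitute: b = ∂h/∂y = -0.002667.
|∇h| = √(0.002833² + -0.002667²) = 0.003891
Seepage velocity v = K·i/n = 1.7 × 0.003891 / 0.34 = 0.01945 m/day.
t = 1000 / 0.01945 = 5.141e+04 days = 141 years.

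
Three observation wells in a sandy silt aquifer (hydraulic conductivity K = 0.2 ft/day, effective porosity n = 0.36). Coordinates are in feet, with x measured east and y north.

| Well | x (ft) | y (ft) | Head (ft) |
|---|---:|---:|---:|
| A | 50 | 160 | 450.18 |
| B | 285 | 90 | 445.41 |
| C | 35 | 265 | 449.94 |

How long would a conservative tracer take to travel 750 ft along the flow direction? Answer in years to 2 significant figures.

160 years

With h = a·x + b·y + c and A as origin, the differences give:
  235·a + (-70)·b = -4.77
  (-15)·a + 105·b = -0.24
Eliminate b (×105 and ×(-70), subtract): 23625·a = -517.650 → a = ∂h/∂x = -0.02191
Back-substitute: b = ∂h/∂y = -0.005416.
|∇h| = √(-0.02191² + -0.005416²) = 0.02257
Seepage velocity v = K·i/n = 0.2 × 0.02257 / 0.36 = 0.01254 ft/day.
t = 750 / 0.01254 = 5.981e+04 days = 164 years.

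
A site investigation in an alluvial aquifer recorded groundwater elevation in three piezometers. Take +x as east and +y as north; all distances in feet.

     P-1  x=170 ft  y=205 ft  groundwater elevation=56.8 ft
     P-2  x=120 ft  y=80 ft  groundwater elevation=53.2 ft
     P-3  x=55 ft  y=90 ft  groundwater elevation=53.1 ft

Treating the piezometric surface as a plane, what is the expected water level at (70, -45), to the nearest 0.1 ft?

With h = a·x + b·y + c and P-1 as origin, the differences give:
  (-50)·a + (-125)·b = -3.6
  (-115)·a + (-115)·b = -3.7
Eliminate b (×(-115) and ×(-125), subtract): -8625·a = -48.50 → a = ∂h/∂x = +0.005623
Back-substitute: b = ∂h/∂y = +0.02655.
h(70, -45) = 56.8 + (+0.005623)·(-100) + (+0.02655)·(-250) = 56.8 -0.562 -6.638 = 49.600 ft.

49.6 ft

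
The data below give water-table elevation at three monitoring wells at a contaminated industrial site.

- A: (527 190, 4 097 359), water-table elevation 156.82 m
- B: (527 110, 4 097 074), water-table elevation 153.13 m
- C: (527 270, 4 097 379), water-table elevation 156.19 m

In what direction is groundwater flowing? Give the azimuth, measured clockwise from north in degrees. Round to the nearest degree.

144°

Differences from A: to B (Δx, Δy, Δh) = (-80, -285, -3.69); to C = (80, 20, -0.63).
Determinant of the coordinate differences = (-80)·20 − 80·(-285) = 21200.
∂h/∂x = [(-3.69)·20 − (-0.63)·(-285)] / 21200 = -0.01195
∂h/∂y = [(-80)·(-0.63) − 80·(-3.69)] / 21200 = +0.01630
Flow direction (−∇h) has components (+0.01195 E, -0.01630 N).
Azimuth = atan2(E, N) = atan2(+0.01195, -0.01630) = 143.8° ≈ 144°.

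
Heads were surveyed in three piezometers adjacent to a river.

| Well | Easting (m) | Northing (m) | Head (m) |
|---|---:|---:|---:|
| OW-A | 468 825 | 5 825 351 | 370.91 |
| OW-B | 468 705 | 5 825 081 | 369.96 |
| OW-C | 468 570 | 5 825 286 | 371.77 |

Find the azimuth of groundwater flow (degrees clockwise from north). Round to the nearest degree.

140°

Differences from OW-A: to OW-B (Δx, Δy, Δh) = (-120, -270, -0.95); to OW-C = (-255, -65, +0.86).
Determinant of the coordinate differences = (-120)·(-65) − (-255)·(-270) = -61050.
∂h/∂x = [(-0.95)·(-65) − (+0.86)·(-270)] / -61050 = -0.004815
∂h/∂y = [(-120)·(+0.86) − (-255)·(-0.95)] / -61050 = +0.005658
Flow direction (−∇h) has components (+0.004815 E, -0.005658 N).
Azimuth = atan2(E, N) = atan2(+0.004815, -0.005658) = 139.6° ≈ 140°.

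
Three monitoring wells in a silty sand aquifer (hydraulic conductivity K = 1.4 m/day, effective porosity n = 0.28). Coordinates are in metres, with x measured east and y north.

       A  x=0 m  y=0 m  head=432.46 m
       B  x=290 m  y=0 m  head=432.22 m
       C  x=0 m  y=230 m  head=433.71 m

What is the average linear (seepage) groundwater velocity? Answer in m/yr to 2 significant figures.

∂h/∂x = (432.22 − 432.46) / (290 − 0) = -0.0008276
∂h/∂y = (433.71 − 432.46) / (230 − 0) = +0.005435
|∇h| = √(-0.0008276² + 0.005435²) = 0.005498
Seepage velocity v = K·i/n = 1.4 × 0.005498 / 0.28 = 0.02749 m/day = 10.04 m/yr.

10 m/yr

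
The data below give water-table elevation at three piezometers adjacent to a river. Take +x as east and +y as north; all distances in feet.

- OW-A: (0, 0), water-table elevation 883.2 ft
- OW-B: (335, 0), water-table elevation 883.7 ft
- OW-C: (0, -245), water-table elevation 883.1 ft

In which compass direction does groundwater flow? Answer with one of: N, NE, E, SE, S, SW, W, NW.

W

∂h/∂x = (883.7 − 883.2) / (335 − 0) = +0.001493
∂h/∂y = (883.1 − 883.2) / (-245 − 0) = +0.0004082
Flow = −∇h = (-0.001493 east, -0.0004082 north), which points west.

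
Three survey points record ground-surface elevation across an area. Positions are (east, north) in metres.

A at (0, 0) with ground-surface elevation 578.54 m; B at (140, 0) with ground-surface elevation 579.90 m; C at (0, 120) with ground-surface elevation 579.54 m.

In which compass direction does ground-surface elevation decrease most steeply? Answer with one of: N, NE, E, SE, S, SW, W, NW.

∂z/∂x = (579.90 − 578.54) / (140 − 0) = +0.009714
∂z/∂y = (579.54 − 578.54) / (120 − 0) = +0.008333
Steepest decrease is along −∇f = (-0.009714 E, -0.008333 N) → southwest.

SW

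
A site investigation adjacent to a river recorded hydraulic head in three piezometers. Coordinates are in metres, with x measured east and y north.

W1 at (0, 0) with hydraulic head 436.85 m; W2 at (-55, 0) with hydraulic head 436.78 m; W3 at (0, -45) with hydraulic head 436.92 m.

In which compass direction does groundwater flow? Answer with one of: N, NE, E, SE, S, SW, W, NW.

NW

∂h/∂x = (436.78 − 436.85) / (-55 − 0) = +0.001273
∂h/∂y = (436.92 − 436.85) / (-45 − 0) = -0.001556
Flow = −∇h = (-0.001273 east, +0.001556 north), which points northwest.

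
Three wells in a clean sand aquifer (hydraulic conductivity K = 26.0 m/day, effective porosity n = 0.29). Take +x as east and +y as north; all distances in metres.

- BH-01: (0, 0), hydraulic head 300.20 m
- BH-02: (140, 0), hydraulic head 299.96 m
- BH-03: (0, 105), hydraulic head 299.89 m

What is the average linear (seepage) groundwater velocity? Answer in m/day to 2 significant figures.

0.31 m/day

∂h/∂x = (299.96 − 300.20) / (140 − 0) = -0.001714
∂h/∂y = (299.89 − 300.20) / (105 − 0) = -0.002952
|∇h| = √(-0.001714² + -0.002952²) = 0.003414
Seepage velocity v = K·i/n = 26.0 × 0.003414 / 0.29 = 0.3061 m/day.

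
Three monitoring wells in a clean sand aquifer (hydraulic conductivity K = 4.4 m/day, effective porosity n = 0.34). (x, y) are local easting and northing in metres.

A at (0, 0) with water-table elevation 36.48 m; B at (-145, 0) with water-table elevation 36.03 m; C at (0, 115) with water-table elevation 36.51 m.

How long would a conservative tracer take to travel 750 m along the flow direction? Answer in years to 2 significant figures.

51 years

∂h/∂x = (36.03 − 36.48) / (-145 − 0) = +0.003103
∂h/∂y = (36.51 − 36.48) / (115 − 0) = +0.0002609
|∇h| = √(0.003103² + 0.0002609²) = 0.003114
Seepage velocity v = K·i/n = 4.4 × 0.003114 / 0.34 = 0.0403 m/day.
t = 750 / 0.0403 = 1.861e+04 days = 51 years.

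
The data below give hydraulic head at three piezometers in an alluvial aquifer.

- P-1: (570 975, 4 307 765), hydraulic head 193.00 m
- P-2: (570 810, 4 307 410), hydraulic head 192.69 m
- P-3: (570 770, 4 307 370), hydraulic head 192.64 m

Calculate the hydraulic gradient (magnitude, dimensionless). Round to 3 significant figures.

0.000891

Taking P-1 as reference: P-2−P-1 = (-165, -355, -0.31); P-3−P-1 = (-205, -395, -0.36).
Solve a·Δx + b·Δy = Δh: det = (-165)·(-395) − (-205)·(-355) = -7600.
∂h/∂x = [(-0.31)·(-395) − (-0.36)·(-355)] / -7600 = +0.0007039
∂h/∂y = [(-165)·(-0.36) − (-205)·(-0.31)] / -7600 = +0.0005461
|∇h| = √(0.0007039² + 0.0005461²) = 0.0008909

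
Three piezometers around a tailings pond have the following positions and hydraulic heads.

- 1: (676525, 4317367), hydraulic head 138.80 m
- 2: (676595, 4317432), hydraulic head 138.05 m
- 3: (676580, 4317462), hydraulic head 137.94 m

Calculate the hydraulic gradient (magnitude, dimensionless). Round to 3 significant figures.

Taking 1 as reference: 2−1 = (70, 65, -0.75); 3−1 = (55, 95, -0.86).
Determinant of the coordinate differences = 70·95 − 55·65 = 3075.
∂h/∂x = [(-0.75)·95 − (-0.86)·65] / 3075 = -0.004992
∂h/∂y = [70·(-0.86) − 55·(-0.75)] / 3075 = -0.006163
|∇h| = √(-0.004992² + -0.006163²) = 0.007931

0.00793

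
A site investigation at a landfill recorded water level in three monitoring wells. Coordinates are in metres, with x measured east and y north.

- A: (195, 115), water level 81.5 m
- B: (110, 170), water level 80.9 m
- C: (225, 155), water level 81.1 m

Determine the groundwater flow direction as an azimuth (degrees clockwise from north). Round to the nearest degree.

358°

Taking A as reference: B−A = (-85, 55, -0.6); C−A = (30, 40, -0.4).
Solve a·Δx + b·Δy = Δh: det = (-85)·40 − 30·55 = -5050.
∂h/∂x = [(-0.6)·40 − (-0.4)·55] / -5050 = +0.0003960
∂h/∂y = [(-85)·(-0.4) − 30·(-0.6)] / -5050 = -0.01030
Flow direction (−∇h) has components (-0.0003960 E, +0.01030 N).
Azimuth = atan2(E, N) = atan2(-0.0003960, +0.01030) = 357.8° ≈ 358°.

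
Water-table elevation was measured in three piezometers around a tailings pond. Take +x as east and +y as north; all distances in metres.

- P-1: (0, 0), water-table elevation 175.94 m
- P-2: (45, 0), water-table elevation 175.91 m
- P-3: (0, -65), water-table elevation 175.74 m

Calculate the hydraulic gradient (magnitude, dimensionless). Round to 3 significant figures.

0.00315

∂h/∂x = (175.91 − 175.94) / (45 − 0) = -0.0006667
∂h/∂y = (175.74 − 175.94) / (-65 − 0) = +0.003077
|∇h| = √(-0.0006667² + 0.003077²) = 0.003148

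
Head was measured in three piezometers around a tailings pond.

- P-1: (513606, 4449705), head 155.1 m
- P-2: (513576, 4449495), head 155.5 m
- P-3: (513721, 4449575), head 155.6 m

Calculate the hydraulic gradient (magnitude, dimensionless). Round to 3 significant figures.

Differences from P-1: to P-2 (Δx, Δy, Δh) = (-30, -210, +0.4); to P-3 = (115, -130, +0.5).
Determinant of the coordinate differences = (-30)·(-130) − 115·(-210) = 28050.
∂h/∂x = [(+0.4)·(-130) − (+0.5)·(-210)] / 28050 = +0.001889
∂h/∂y = [(-30)·(+0.5) − 115·(+0.4)] / 28050 = -0.002175
|∇h| = √(0.001889² + -0.002175²) = 0.002881

0.00288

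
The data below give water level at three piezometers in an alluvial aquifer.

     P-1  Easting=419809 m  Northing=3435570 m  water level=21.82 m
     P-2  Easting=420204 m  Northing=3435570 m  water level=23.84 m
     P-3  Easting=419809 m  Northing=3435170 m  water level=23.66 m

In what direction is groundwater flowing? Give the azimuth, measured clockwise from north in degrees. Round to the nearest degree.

312°

∂h/∂x = (23.84 − 21.82) / (420204 − 419809) = +0.005114
∂h/∂y = (23.66 − 21.82) / (3435170 − 3435570) = -0.004600
Flow direction (−∇h) has components (-0.005114 E, +0.004600 N).
Azimuth = atan2(E, N) = atan2(-0.005114, +0.004600) = 312.0° ≈ 312°.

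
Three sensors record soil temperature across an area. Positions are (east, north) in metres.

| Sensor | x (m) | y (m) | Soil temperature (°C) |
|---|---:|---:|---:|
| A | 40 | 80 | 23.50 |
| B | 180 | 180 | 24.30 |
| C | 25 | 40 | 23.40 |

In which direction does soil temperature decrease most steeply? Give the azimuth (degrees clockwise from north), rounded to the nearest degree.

Three-point gradient (reference A): Δ to B = (140, 100, +0.80), Δ to C = (-15, -40, -0.10).
∂T/∂x = +0.005366, ∂T/∂y = +0.0004878 (det = -4100).
Steepest decrease is along −∇f: components (-0.005366 E, -0.0004878 N).
Azimuth = atan2(-0.005366, -0.0004878) = 264.8° ≈ 265°.

265°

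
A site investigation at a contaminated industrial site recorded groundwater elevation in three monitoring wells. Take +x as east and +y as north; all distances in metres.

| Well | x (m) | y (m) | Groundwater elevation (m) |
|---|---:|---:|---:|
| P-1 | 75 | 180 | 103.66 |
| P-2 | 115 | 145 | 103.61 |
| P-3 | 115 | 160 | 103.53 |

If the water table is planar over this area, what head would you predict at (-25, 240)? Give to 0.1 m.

103.9 m

Taking P-1 as reference: P-2−P-1 = (40, -35, -0.05); P-3−P-1 = (40, -20, -0.13).
Solve a·Δx + b·Δy = Δh: det = 40·(-20) − 40·(-35) = 600.
∂h/∂x = [(-0.05)·(-20) − (-0.13)·(-35)] / 600 = -0.005917
∂h/∂y = [40·(-0.13) − 40·(-0.05)] / 600 = -0.005333
h(-25, 240) = 103.66 + (-0.005917)·(-100) + (-0.005333)·(60) = 103.66 +0.592 -0.320 = 103.932 m.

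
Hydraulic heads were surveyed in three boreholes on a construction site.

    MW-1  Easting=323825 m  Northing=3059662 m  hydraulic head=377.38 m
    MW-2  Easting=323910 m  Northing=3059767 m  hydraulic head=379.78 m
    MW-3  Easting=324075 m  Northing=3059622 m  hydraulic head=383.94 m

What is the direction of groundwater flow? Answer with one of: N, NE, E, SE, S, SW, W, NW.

W

With h = a·x + b·y + c and MW-1 as origin, the differences give:
  85·a + 105·b = +2.40
  250·a + (-40)·b = +6.56
Eliminate b (×(-40) and ×105, subtract): -29650·a = -784.800 → a = ∂h/∂x = +0.02647
Back-substitute: b = ∂h/∂y = +0.001430.
Flow = −∇h = (-0.02647 east, -0.001430 north), which points west.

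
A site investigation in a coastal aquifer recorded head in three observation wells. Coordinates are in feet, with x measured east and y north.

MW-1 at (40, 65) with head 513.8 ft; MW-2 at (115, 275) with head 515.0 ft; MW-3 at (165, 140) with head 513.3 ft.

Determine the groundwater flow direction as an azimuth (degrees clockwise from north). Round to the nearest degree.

134°

Three-point gradient (reference MW-1): Δ to MW-2 = (75, 210, +1.2), Δ to MW-3 = (125, 75, -0.5).
∂h/∂x = -0.009455, ∂h/∂y = +0.009091 (det = -20625).
Flow direction (−∇h) has components (+0.009455 E, -0.009091 N).
Azimuth = atan2(E, N) = atan2(+0.009455, -0.009091) = 133.9° ≈ 134°.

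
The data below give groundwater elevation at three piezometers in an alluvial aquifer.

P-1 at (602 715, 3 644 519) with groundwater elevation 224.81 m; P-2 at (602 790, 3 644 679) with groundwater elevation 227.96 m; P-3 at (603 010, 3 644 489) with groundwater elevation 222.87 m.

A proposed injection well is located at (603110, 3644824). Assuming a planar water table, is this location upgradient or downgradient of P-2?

upgradient

Taking P-1 as reference: P-2−P-1 = (75, 160, +3.15); P-3−P-1 = (295, -30, -1.94).
Solve a·Δx + b·Δy = Δh: det = 75·(-30) − 295·160 = -49450.
∂h/∂x = [(+3.15)·(-30) − (-1.94)·160] / -49450 = -0.004366
∂h/∂y = [75·(-1.94) − 295·(+3.15)] / -49450 = +0.02173
Head at (603110, 3644824) = 224.81 + (-0.004366)·(395) + (+0.02173)·(305) = 229.71 m.
That is higher than the 227.96 m at P-2, so the point is upgradient.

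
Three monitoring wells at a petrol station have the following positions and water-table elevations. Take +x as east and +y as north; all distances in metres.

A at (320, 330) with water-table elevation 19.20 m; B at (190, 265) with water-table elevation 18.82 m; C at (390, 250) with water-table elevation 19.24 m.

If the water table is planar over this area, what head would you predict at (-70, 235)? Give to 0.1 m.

18.2 m

Differences from A: to B (Δx, Δy, Δh) = (-130, -65, -0.38); to C = (70, -80, +0.04).
Solve a·Δx + b·Δy = Δh: det = (-130)·(-80) − 70·(-65) = 14950.
∂h/∂x = [(-0.38)·(-80) − (+0.04)·(-65)] / 14950 = +0.002207
∂h/∂y = [(-130)·(+0.04) − 70·(-0.38)] / 14950 = +0.001431
h(-70, 235) = 19.20 + (+0.002207)·(-390) + (+0.001431)·(-95) = 19.20 -0.861 -0.136 = 18.203 m.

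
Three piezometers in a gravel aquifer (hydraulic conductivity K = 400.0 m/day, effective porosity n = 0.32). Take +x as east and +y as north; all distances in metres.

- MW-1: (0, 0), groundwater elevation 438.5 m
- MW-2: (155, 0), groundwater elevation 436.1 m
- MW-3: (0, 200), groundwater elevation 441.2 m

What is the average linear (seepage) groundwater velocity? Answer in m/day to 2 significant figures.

∂h/∂x = (436.1 − 438.5) / (155 − 0) = -0.01548
∂h/∂y = (441.2 − 438.5) / (200 − 0) = +0.01350
|∇h| = √(-0.01548² + 0.01350²) = 0.02054
Seepage velocity v = K·i/n = 400.0 × 0.02054 / 0.32 = 25.67 m/day.

26 m/day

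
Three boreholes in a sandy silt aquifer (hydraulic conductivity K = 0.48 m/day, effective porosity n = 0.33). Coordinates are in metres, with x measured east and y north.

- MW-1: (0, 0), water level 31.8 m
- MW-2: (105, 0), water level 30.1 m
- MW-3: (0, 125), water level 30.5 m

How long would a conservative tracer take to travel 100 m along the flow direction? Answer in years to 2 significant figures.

∂h/∂x = (30.1 − 31.8) / (105 − 0) = -0.01619
∂h/∂y = (30.5 − 31.8) / (125 − 0) = -0.01040
|∇h| = √(-0.01619² + -0.01040²) = 0.01924
Seepage velocity v = K·i/n = 0.48 × 0.01924 / 0.33 = 0.02799 m/day.
t = 100 / 0.02799 = 3573 days = 9.78 years.

9.8 years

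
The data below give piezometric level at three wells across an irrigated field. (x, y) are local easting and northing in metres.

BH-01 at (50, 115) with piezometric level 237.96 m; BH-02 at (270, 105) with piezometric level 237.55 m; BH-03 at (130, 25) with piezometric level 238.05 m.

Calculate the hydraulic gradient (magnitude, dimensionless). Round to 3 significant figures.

0.00341

Three-point gradient (reference BH-01): Δ to BH-02 = (220, -10, -0.41), Δ to BH-03 = (80, -90, +0.09).
∂h/∂x = -0.001989, ∂h/∂y = -0.002768 (det = -19000).
|∇h| = √(-0.001989² + -0.002768²) = 0.003409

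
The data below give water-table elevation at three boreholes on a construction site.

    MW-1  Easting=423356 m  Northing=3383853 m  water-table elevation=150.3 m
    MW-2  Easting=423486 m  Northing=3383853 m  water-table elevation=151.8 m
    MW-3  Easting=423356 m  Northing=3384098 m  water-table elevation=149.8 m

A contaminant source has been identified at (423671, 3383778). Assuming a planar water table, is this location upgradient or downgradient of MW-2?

upgradient

∂h/∂x = (151.8 − 150.3) / (423486 − 423356) = +0.01154
∂h/∂y = (149.8 − 150.3) / (3384098 − 3383853) = -0.002041
Head at (423671, 3383778) = 150.3 + (+0.01154)·(315) + (-0.002041)·(-75) = 154.09 m.
That is higher than the 151.8 m at MW-2, so the point is upgradient.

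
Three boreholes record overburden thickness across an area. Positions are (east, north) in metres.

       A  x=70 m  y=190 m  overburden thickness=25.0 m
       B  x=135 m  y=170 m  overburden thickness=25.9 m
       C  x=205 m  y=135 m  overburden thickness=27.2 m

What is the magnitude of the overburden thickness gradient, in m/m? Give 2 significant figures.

0.025 m/m

With d = a·x + b·y + c and A as origin, the differences give:
  65·a + (-20)·b = +0.9
  135·a + (-55)·b = +2.2
Eliminate b (×(-55) and ×(-20), subtract): -875·a = -5.50 → a = ∂d/∂x = +0.006286
Back-substitute: b = ∂d/∂y = -0.02457.
|∇f| = √(0.006286² + -0.02457²) = 0.02536 m/m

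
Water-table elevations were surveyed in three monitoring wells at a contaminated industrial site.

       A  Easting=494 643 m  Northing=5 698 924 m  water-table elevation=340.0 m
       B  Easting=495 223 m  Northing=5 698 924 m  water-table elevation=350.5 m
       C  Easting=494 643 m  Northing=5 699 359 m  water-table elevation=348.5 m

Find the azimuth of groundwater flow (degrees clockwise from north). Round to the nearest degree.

∂h/∂x = (350.5 − 340.0) / (495223 − 494643) = +0.01810
∂h/∂y = (348.5 − 340.0) / (5699359 − 5698924) = +0.01954
Flow direction (−∇h) has components (-0.01810 E, -0.01954 N).
Azimuth = atan2(E, N) = atan2(-0.01810, -0.01954) = 222.8° ≈ 223°.

223°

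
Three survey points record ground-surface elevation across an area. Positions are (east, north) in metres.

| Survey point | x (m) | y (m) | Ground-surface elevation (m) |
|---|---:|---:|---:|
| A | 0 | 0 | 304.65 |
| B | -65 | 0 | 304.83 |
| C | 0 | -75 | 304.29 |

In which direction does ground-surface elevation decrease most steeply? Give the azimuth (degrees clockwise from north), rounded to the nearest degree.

∂z/∂x = (304.83 − 304.65) / (-65 − 0) = -0.002769
∂z/∂y = (304.29 − 304.65) / (-75 − 0) = +0.004800
Steepest decrease is along −∇f: components (+0.002769 E, -0.004800 N).
Azimuth = atan2(+0.002769, -0.004800) = 150.0° ≈ 150°.

150°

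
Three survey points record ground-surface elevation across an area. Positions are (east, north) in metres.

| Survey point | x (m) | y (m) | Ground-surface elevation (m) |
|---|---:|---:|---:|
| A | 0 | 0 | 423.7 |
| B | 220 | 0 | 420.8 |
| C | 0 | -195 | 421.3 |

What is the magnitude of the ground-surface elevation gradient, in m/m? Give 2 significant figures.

∂z/∂x = (420.8 − 423.7) / (220 − 0) = -0.01318
∂z/∂y = (421.3 − 423.7) / (-195 − 0) = +0.01231
|∇f| = √(-0.01318² + 0.01231²) = 0.01803 m/m

0.018 m/m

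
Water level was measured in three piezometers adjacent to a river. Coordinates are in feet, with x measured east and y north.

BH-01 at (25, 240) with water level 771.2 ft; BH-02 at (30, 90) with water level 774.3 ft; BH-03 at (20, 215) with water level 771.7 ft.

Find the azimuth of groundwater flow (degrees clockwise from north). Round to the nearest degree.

With h = a·x + b·y + c and BH-01 as origin, the differences give:
  5·a + (-150)·b = +3.1
  (-5)·a + (-25)·b = +0.5
Eliminate b (×(-25) and ×(-150), subtract): -875·a = -2.50 → a = ∂h/∂x = +0.002857
Back-substitute: b = ∂h/∂y = -0.02057.
Flow direction (−∇h) has components (-0.002857 E, +0.02057 N).
Azimuth = atan2(E, N) = atan2(-0.002857, +0.02057) = 352.1° ≈ 352°.

352°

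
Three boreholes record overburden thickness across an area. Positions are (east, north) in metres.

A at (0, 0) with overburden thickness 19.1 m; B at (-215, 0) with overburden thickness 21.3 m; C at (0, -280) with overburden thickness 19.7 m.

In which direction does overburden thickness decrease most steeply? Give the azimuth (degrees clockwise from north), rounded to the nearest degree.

078°

∂d/∂x = (21.3 − 19.1) / (-215 − 0) = -0.01023
∂d/∂y = (19.7 − 19.1) / (-280 − 0) = -0.002143
Steepest decrease is along −∇f: components (+0.01023 E, +0.002143 N).
Azimuth = atan2(+0.01023, +0.002143) = 78.2° ≈ 078°.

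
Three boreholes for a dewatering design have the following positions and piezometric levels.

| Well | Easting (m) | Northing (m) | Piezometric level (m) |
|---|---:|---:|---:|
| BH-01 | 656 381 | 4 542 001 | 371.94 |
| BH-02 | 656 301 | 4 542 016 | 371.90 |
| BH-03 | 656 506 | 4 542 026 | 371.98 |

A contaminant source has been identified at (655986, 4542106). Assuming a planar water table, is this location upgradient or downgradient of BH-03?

downgradient

Three-point gradient (reference BH-01): Δ to BH-02 = (-80, 15, -0.04), Δ to BH-03 = (125, 25, +0.04).
∂h/∂x = +0.0004129, ∂h/∂y = -0.0004645 (det = -3875).
Head at (655986, 4542106) = 371.94 + (+0.0004129)·(-395) + (-0.0004645)·(105) = 371.73 m.
That is lower than the 371.98 m at BH-03, so the point is downgradient.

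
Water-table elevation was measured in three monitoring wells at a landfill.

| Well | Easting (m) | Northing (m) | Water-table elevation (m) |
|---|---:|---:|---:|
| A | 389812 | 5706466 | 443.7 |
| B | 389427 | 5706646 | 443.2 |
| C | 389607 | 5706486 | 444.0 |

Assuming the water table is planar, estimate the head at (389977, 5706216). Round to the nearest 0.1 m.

445.2 m

Differences from A: to B (Δx, Δy, Δh) = (-385, 180, -0.5); to C = (-205, 20, +0.3).
Determinant of the coordinate differences = (-385)·20 − (-205)·180 = 29200.
∂h/∂x = [(-0.5)·20 − (+0.3)·180] / 29200 = -0.002192
∂h/∂y = [(-385)·(+0.3) − (-205)·(-0.5)] / 29200 = -0.007466
h(389977, 5706216) = 443.7 + (-0.002192)·(165) + (-0.007466)·(-250) = 443.7 -0.362 +1.866 = 445.205 m.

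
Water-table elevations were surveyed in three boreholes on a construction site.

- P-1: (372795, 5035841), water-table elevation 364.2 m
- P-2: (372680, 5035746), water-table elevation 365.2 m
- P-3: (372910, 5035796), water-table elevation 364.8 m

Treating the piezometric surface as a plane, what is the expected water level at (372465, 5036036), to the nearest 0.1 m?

361.7 m

Taking P-1 as reference: P-2−P-1 = (-115, -95, +1.0); P-3−P-1 = (115, -45, +0.6).
Determinant of the coordinate differences = (-115)·(-45) − 115·(-95) = 16100.
∂h/∂x = [(+1.0)·(-45) − (+0.6)·(-95)] / 16100 = +0.0007453
∂h/∂y = [(-115)·(+0.6) − 115·(+1.0)] / 16100 = -0.01143
h(372465, 5036036) = 364.2 + (+0.0007453)·(-330) + (-0.01143)·(195) = 364.2 -0.246 -2.229 = 361.725 m.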